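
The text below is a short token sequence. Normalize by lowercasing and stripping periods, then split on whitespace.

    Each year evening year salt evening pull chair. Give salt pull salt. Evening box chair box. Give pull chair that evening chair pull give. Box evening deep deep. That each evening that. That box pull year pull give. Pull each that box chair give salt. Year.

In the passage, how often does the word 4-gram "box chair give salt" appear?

1

Scanning the 43 overlapping 4-gram windows for "box chair give salt":
  position 42–45: box chair give salt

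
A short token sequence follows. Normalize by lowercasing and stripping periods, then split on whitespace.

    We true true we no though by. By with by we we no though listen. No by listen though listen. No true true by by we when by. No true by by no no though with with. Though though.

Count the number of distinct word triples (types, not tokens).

34

39 tokens → 37 trigram windows in total.
Repeated trigrams (each contributes count−1 duplicates):
  though listen no: 2
  true by by: 2
  we no though: 2
3 duplicate windows → 37 − 3 = 34 distinct.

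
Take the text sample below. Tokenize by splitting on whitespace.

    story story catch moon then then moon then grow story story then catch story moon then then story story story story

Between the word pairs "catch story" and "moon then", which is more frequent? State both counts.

"catch story": 1 occurrence
"moon then": 3 occurrences

"moon then" (3 vs 1)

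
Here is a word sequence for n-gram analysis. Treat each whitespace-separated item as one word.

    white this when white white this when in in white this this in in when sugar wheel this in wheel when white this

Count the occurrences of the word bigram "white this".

4

Scanning the 22 overlapping bigram windows for "white this":
  position 1–2: white this
  position 5–6: white this
  position 10–11: white this
  position 22–23: white this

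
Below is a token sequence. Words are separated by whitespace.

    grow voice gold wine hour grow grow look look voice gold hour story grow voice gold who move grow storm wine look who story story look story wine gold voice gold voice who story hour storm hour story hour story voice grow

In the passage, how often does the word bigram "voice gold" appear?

Scanning the 41 overlapping bigram windows for "voice gold":
  position 2–3: voice gold
  position 10–11: voice gold
  position 15–16: voice gold
  position 30–31: voice gold

4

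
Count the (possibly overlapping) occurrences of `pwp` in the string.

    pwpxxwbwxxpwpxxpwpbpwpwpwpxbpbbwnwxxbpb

Sliding a length-3 window over the 39 characters (37 positions):
  position 1–3: pwp
  position 11–13: pwp
  position 16–18: pwp
  position 20–22: pwp
  position 22–24: pwp
  position 24–26: pwp

6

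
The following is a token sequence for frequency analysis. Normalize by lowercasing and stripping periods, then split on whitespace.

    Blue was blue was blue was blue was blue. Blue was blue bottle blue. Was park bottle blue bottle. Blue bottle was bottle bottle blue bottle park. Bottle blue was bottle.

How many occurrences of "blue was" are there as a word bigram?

7

Scanning the 30 overlapping bigram windows for "blue was":
  position 1–2: blue was
  position 3–4: blue was
  position 5–6: blue was
  position 7–8: blue was
  position 10–11: blue was
  position 14–15: blue was
  position 29–30: blue was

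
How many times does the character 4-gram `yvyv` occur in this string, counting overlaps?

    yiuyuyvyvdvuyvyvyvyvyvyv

Sliding a length-4 window over the 24 characters (21 positions):
  position 6–9: yvyv
  position 13–16: yvyv
  position 15–18: yvyv
  position 17–20: yvyv
  position 19–22: yvyv
  position 21–24: yvyv

6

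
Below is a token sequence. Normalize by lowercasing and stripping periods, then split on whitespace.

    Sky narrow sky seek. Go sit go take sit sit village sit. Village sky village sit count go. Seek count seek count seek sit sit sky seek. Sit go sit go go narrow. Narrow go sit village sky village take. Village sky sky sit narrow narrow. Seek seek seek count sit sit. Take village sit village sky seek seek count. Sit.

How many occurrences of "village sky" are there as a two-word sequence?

4

Scanning the 60 overlapping bigram windows for "village sky":
  position 13–14: village sky
  position 37–38: village sky
  position 41–42: village sky
  position 56–57: village sky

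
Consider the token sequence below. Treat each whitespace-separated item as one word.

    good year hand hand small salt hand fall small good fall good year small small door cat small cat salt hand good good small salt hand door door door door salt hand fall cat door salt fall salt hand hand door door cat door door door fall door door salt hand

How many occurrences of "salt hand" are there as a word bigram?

6

Scanning the 50 overlapping bigram windows for "salt hand":
  position 6–7: salt hand
  position 20–21: salt hand
  position 25–26: salt hand
  position 31–32: salt hand
  position 38–39: salt hand
  position 50–51: salt hand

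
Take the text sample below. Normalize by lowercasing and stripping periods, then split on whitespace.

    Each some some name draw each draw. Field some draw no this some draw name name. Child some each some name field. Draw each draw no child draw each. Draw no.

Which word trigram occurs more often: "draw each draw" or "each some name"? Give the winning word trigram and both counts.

"draw each draw" (3 vs 1)

"draw each draw": 3 occurrences
"each some name": 1 occurrence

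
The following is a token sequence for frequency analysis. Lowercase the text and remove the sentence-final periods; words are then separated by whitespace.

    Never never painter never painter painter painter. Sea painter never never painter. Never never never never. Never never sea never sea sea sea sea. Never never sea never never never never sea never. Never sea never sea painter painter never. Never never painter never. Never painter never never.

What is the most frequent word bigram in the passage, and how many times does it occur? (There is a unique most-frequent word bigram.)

Bigram frequencies (highest first):
  never never: 16
  painter never: 6
  never sea: 6
  never painter: 5
  sea never: 5
  painter painter: 3
  … (3 more, each ≤ 3)

"never never", 16 times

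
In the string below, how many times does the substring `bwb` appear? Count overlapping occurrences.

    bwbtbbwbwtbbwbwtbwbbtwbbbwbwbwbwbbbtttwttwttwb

Sliding a length-3 window over the 46 characters (44 positions):
  position 1–3: bwb
  position 6–8: bwb
  position 12–14: bwb
  position 17–19: bwb
  position 25–27: bwb
  position 27–29: bwb
  position 29–31: bwb
  position 31–33: bwb

8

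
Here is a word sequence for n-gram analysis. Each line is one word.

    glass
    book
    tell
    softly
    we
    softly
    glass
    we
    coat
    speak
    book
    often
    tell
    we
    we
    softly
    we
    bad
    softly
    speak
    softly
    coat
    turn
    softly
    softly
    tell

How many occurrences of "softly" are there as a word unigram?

7

Scanning the 26 tokens for "softly":
  position 4: softly
  position 6: softly
  position 16: softly
  position 19: softly
  position 21: softly
  position 24: softly
  position 25: softly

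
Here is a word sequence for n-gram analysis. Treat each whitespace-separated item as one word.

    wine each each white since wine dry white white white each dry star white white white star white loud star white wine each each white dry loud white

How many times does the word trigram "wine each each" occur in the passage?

Scanning the 26 overlapping trigram windows for "wine each each":
  position 1–3: wine each each
  position 22–24: wine each each

2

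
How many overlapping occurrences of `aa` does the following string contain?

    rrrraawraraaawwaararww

Sliding a length-2 window over the 22 characters (21 positions):
  position 5–6: aa
  position 11–12: aa
  position 12–13: aa
  position 16–17: aa

4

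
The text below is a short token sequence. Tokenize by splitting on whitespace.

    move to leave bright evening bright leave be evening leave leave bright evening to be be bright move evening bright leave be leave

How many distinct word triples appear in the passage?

18

23 tokens → 21 trigram windows in total.
Repeated trigrams (each contributes count−1 duplicates):
  bright leave be: 2
  evening bright leave: 2
  leave bright evening: 2
3 duplicate windows → 21 − 3 = 18 distinct.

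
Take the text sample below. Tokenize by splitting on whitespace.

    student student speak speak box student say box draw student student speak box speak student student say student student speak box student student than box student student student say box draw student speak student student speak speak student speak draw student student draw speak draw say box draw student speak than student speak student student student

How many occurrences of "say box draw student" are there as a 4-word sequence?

Scanning the 53 overlapping 4-gram windows for "say box draw student":
  position 7–10: say box draw student
  position 29–32: say box draw student
  position 46–49: say box draw student

3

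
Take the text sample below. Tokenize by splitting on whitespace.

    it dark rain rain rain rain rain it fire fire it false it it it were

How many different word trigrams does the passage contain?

12

16 tokens → 14 trigram windows in total.
Repeated trigrams (each contributes count−1 duplicates):
  rain rain rain: 3
2 duplicate windows → 14 − 2 = 12 distinct.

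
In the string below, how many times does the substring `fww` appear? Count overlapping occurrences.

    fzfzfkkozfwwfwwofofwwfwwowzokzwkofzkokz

Sliding a length-3 window over the 39 characters (37 positions):
  position 10–12: fww
  position 13–15: fww
  position 19–21: fww
  position 22–24: fww

4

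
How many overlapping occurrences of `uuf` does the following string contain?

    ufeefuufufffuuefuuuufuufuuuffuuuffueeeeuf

Sliding a length-3 window over the 41 characters (39 positions):
  position 6–8: uuf
  position 19–21: uuf
  position 22–24: uuf
  position 26–28: uuf
  position 31–33: uuf

5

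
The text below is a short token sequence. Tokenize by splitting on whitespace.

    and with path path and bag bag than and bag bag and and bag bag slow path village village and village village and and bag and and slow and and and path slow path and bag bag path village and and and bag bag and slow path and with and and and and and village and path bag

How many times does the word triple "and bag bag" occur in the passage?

Scanning the 56 overlapping trigram windows for "and bag bag":
  position 5–7: and bag bag
  position 9–11: and bag bag
  position 13–15: and bag bag
  position 35–37: and bag bag
  position 42–44: and bag bag

5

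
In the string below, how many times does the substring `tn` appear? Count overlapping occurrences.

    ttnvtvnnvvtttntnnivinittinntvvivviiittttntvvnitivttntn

Sliding a length-2 window over the 54 characters (53 positions):
  position 2–3: tn
  position 13–14: tn
  position 15–16: tn
  position 40–41: tn
  position 51–52: tn
  position 53–54: tn

6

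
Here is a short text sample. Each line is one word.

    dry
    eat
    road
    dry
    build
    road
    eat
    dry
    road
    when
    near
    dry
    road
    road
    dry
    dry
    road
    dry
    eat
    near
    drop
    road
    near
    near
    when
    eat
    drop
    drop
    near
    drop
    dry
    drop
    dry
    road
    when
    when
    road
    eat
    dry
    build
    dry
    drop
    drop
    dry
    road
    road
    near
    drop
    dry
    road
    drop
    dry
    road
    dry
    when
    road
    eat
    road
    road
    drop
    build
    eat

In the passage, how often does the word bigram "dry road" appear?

7

Scanning the 61 overlapping bigram windows for "dry road":
  position 8–9: dry road
  position 12–13: dry road
  position 16–17: dry road
  position 33–34: dry road
  position 44–45: dry road
  position 49–50: dry road
  position 52–53: dry road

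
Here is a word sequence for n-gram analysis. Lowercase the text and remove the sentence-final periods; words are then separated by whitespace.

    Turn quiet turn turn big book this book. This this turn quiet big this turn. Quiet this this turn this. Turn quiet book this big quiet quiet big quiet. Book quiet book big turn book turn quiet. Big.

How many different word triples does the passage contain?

32

38 tokens → 36 trigram windows in total.
Repeated trigrams (each contributes count−1 duplicates):
  this turn quiet: 3
  this this turn: 2
  turn quiet big: 2
4 duplicate windows → 36 − 4 = 32 distinct.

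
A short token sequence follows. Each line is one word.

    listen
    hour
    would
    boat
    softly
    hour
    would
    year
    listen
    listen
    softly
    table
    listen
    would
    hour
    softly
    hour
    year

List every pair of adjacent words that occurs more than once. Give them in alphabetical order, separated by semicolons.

hour would; softly hour

Bigram counts meeting the condition (more than once):
  hour would: 2
  softly hour: 2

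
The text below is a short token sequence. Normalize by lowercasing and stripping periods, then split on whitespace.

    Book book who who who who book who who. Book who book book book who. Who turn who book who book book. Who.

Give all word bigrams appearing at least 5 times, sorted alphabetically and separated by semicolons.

book who; who book; who who

Bigram counts meeting the condition (at least 5 times):
  book who: 6
  who book: 5
  who who: 5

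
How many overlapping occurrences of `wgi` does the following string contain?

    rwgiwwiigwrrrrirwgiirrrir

Sliding a length-3 window over the 25 characters (23 positions):
  position 2–4: wgi
  position 17–19: wgi

2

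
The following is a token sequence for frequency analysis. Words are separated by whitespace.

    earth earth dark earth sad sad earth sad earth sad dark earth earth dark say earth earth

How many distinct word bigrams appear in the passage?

9

17 tokens → 16 bigram windows in total.
Repeated bigrams (each contributes count−1 duplicates):
  earth earth: 3
  earth sad: 3
  dark earth: 2
  earth dark: 2
  sad earth: 2
7 duplicate windows → 16 − 7 = 9 distinct.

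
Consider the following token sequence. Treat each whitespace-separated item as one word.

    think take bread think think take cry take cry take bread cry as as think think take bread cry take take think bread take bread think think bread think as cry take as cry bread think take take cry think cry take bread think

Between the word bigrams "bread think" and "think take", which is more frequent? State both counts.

"bread think" (5 vs 4)

"bread think": 5 occurrences
"think take": 4 occurrences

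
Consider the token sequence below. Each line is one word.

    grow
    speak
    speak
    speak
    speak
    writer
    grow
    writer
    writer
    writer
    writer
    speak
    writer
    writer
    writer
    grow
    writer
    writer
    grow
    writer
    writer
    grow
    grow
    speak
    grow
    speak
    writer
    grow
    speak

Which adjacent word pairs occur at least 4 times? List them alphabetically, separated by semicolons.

Bigram counts meeting the condition (at least 4 times):
  grow speak: 4
  writer grow: 5
  writer writer: 7

grow speak; writer grow; writer writer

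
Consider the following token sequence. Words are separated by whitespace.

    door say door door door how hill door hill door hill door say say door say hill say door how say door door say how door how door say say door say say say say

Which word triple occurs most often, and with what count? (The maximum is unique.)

Trigram frequencies (highest first):
  door say say: 3
  say door door: 2
  hill door hill: 2
  door hill door: 2
  say say door: 2
  say door say: 2
  … (19 more, each ≤ 2)

"door say say", 3 times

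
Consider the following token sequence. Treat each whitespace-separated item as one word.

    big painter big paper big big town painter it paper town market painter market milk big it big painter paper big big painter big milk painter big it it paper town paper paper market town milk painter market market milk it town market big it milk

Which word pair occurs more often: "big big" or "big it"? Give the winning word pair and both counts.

"big it" (3 vs 2)

"big big": 2 occurrences
"big it": 3 occurrences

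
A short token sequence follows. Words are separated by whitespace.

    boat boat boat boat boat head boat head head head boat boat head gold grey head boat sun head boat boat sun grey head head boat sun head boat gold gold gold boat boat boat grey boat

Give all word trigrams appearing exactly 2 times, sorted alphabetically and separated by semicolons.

boat boat head; boat sun head; head boat boat; head boat sun; head head boat; sun head boat

Trigram counts meeting the condition (exactly 2 times):
  boat boat head: 2
  boat sun head: 2
  head boat boat: 2
  head boat sun: 2
  head head boat: 2
  sun head boat: 2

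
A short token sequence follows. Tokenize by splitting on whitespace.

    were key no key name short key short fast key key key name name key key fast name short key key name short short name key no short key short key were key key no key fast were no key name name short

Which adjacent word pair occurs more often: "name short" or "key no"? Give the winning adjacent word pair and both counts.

"name short" (4 vs 3)

"name short": 4 occurrences
"key no": 3 occurrences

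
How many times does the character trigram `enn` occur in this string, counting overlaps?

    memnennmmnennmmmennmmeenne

4

Sliding a length-3 window over the 26 characters (24 positions):
  position 5–7: enn
  position 11–13: enn
  position 17–19: enn
  position 23–25: enn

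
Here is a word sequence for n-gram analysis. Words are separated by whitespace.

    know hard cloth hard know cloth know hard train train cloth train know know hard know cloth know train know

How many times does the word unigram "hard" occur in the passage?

Scanning the 20 tokens for "hard":
  position 2: hard
  position 4: hard
  position 8: hard
  position 15: hard

4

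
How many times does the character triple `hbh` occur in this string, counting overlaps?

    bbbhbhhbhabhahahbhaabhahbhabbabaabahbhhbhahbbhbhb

Sliding a length-3 window over the 49 characters (47 positions):
  position 4–6: hbh
  position 7–9: hbh
  position 16–18: hbh
  position 24–26: hbh
  position 36–38: hbh
  position 39–41: hbh
  position 46–48: hbh

7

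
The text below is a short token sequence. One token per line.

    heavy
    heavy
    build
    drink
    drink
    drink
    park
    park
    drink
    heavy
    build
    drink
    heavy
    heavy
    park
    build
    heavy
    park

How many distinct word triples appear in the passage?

18 tokens → 16 trigram windows in total.
Repeated trigrams (each contributes count−1 duplicates):
  heavy build drink: 2
1 duplicate windows → 16 − 1 = 15 distinct.

15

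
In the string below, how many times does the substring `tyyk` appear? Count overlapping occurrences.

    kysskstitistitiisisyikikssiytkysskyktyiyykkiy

0

Sliding a length-4 window over the 45 characters (42 positions):
  (no match at any position)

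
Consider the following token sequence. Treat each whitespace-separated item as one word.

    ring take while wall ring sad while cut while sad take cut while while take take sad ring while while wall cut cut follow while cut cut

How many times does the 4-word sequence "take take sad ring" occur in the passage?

1

Scanning the 24 overlapping 4-gram windows for "take take sad ring":
  position 15–18: take take sad ring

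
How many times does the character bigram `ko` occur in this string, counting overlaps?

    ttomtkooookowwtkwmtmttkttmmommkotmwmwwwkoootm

Sliding a length-2 window over the 45 characters (44 positions):
  position 6–7: ko
  position 11–12: ko
  position 31–32: ko
  position 40–41: ko

4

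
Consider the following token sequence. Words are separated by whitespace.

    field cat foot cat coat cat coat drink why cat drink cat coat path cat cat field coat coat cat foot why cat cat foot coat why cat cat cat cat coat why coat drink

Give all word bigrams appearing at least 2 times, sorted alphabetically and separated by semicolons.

Bigram counts meeting the condition (at least 2 times):
  cat cat: 5
  cat coat: 4
  cat foot: 3
  coat cat: 2
  coat drink: 2
  coat why: 2
  why cat: 3

cat cat; cat coat; cat foot; coat cat; coat drink; coat why; why cat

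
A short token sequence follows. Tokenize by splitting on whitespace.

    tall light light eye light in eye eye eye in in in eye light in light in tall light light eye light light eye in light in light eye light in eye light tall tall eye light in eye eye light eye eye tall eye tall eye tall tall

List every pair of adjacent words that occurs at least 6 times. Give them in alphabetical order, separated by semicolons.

Bigram counts meeting the condition (at least 6 times):
  eye light: 7
  light in: 6

eye light; light in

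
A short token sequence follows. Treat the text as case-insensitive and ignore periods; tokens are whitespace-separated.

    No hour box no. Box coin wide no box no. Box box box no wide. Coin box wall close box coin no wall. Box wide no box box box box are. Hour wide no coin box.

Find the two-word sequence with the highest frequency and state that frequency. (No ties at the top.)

"box box", 5 times

Bigram frequencies (highest first):
  box box: 5
  no box: 4
  box no: 3
  wide no: 3
  box coin: 2
  coin box: 2
  … (16 more, each ≤ 1)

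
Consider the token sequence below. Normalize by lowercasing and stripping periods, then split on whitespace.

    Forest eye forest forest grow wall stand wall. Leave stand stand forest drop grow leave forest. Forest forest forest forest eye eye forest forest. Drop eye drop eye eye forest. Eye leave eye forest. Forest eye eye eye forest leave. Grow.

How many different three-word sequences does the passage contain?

31

41 tokens → 39 trigram windows in total.
Repeated trigrams (each contributes count−1 duplicates):
  eye eye forest: 3
  eye forest forest: 3
  forest forest forest: 3
  forest eye eye: 2
  forest forest eye: 2
8 duplicate windows → 39 − 8 = 31 distinct.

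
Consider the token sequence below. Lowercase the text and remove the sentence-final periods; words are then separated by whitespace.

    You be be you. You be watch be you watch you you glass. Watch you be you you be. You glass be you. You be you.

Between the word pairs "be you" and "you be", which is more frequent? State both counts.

"be you" (6 vs 5)

"be you": 6 occurrences
"you be": 5 occurrences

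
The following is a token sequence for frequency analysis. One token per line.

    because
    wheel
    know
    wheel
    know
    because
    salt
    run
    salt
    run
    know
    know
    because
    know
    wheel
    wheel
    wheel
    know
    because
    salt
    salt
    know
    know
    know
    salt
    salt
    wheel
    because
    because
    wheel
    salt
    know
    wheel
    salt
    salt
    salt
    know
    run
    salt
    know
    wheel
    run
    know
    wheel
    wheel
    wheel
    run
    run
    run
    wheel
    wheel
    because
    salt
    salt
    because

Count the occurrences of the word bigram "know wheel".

Scanning the 54 overlapping bigram windows for "know wheel":
  position 3–4: know wheel
  position 14–15: know wheel
  position 32–33: know wheel
  position 40–41: know wheel
  position 43–44: know wheel

5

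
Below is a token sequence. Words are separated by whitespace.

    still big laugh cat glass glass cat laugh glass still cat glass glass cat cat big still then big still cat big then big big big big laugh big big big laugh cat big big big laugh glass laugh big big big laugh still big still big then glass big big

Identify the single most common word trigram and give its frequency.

"big big big", 5 times

Trigram frequencies (highest first):
  big big big: 5
  big big laugh: 4
  big laugh cat: 2
  cat glass glass: 2
  glass glass cat: 2
  laugh big big: 2
  … (32 more, each ≤ 1)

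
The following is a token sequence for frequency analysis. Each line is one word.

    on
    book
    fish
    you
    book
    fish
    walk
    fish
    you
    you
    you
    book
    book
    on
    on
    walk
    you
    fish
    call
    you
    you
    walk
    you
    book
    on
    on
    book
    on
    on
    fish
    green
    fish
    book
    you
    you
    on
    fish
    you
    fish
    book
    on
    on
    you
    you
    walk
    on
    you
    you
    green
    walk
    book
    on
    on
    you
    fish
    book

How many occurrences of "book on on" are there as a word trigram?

Scanning the 54 overlapping trigram windows for "book on on":
  position 13–15: book on on
  position 24–26: book on on
  position 27–29: book on on
  position 40–42: book on on
  position 51–53: book on on

5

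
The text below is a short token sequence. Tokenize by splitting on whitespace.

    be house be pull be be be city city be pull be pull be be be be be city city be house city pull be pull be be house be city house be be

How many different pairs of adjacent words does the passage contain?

34 tokens → 33 bigram windows in total.
Repeated bigrams (each contributes count−1 duplicates):
  be be: 8
  pull be: 5
  be pull: 4
  be city: 3
  be house: 3
  house be: 3
  city be: 2
  city city: 2
22 duplicate windows → 33 − 22 = 11 distinct.

11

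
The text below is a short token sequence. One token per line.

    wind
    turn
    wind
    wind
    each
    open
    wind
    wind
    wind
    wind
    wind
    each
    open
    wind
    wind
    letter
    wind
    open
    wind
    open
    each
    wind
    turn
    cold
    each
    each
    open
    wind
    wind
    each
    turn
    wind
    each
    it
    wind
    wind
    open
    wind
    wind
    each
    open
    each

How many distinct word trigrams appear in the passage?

42 tokens → 40 trigram windows in total.
Repeated trigrams (each contributes count−1 duplicates):
  open wind wind: 4
  wind wind each: 4
  each open wind: 3
  wind each open: 3
  wind wind wind: 3
  wind open wind: 2
13 duplicate windows → 40 − 13 = 27 distinct.

27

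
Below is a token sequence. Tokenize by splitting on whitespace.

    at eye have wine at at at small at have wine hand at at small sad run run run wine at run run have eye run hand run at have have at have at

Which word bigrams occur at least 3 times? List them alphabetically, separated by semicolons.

at at; at have; run run

Bigram counts meeting the condition (at least 3 times):
  at at: 3
  at have: 3
  run run: 3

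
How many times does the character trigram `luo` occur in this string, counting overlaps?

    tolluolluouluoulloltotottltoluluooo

4

Sliding a length-3 window over the 35 characters (33 positions):
  position 4–6: luo
  position 8–10: luo
  position 12–14: luo
  position 31–33: luo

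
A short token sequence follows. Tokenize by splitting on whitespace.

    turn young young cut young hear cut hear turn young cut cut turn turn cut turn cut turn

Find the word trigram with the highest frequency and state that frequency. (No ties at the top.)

Trigram frequencies (highest first):
  turn cut turn: 2
  turn young young: 1
  young young cut: 1
  young cut young: 1
  cut young hear: 1
  young hear cut: 1
  … (9 more, each ≤ 1)

"turn cut turn", 2 times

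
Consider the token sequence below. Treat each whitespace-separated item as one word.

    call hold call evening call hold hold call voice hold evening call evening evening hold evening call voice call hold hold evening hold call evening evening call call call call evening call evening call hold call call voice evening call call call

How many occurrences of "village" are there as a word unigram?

Scanning the 42 tokens for "village":
  (none found)

0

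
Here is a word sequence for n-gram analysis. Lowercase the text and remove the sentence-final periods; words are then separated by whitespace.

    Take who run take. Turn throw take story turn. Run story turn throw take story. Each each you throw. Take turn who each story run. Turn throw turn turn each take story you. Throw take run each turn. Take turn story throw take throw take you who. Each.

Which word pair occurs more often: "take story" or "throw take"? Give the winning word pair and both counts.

"throw take" (6 vs 3)

"take story": 3 occurrences
"throw take": 6 occurrences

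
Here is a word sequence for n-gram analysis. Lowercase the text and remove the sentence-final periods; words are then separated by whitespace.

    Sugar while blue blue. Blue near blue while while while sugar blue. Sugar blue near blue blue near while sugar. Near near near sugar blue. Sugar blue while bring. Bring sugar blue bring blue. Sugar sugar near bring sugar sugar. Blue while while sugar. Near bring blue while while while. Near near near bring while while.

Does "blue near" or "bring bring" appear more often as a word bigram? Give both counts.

"blue near" (3 vs 1)

"blue near": 3 occurrences
"bring bring": 1 occurrence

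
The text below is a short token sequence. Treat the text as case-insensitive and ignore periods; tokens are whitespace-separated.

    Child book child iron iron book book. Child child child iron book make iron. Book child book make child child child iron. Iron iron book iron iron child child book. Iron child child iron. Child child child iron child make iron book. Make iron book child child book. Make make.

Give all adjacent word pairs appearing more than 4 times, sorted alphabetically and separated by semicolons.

Bigram counts meeting the condition (more than 4 times):
  child child: 9
  child iron: 5
  iron book: 6

child child; child iron; iron book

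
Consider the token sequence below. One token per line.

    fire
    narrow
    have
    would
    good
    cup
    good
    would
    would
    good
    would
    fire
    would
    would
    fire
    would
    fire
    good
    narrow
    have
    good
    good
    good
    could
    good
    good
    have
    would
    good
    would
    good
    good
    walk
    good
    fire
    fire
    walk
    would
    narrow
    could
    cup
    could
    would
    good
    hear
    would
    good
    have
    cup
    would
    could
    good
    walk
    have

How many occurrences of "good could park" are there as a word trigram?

Scanning the 52 overlapping trigram windows for "good could park":
  (none found)

0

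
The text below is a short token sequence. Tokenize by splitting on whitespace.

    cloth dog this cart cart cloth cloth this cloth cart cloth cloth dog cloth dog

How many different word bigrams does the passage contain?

10

15 tokens → 14 bigram windows in total.
Repeated bigrams (each contributes count−1 duplicates):
  cloth dog: 3
  cart cloth: 2
  cloth cloth: 2
4 duplicate windows → 14 − 4 = 10 distinct.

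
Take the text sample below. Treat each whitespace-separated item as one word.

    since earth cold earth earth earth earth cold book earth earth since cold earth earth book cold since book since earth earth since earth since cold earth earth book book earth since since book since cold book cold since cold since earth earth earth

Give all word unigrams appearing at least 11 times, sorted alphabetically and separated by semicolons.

earth; since

Unigram counts meeting the condition (at least 11 times):
  earth: 18
  since: 11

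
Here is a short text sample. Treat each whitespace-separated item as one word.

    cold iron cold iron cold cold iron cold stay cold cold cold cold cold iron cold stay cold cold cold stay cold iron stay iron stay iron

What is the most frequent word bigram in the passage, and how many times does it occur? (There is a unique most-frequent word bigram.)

Bigram frequencies (highest first):
  cold cold: 7
  cold iron: 5
  iron cold: 4
  cold stay: 3
  stay cold: 3
  iron stay: 2
  … (1 more, each ≤ 2)

"cold cold", 7 times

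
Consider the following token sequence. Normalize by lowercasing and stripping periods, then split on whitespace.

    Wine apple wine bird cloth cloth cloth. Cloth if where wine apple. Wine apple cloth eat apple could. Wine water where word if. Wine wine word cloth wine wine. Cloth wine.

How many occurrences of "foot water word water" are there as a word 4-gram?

0

Scanning the 28 overlapping 4-gram windows for "foot water word water":
  (none found)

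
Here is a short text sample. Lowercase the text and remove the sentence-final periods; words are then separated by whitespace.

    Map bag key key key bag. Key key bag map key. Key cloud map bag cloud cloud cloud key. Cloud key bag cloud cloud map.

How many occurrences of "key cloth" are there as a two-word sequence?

Scanning the 24 overlapping bigram windows for "key cloth":
  (none found)

0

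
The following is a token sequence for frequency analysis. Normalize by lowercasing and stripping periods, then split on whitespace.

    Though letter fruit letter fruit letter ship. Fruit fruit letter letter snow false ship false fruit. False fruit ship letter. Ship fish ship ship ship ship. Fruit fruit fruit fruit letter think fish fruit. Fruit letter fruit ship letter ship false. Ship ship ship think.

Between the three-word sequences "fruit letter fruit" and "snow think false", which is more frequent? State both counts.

"fruit letter fruit" (2 vs 0)

"fruit letter fruit": 2 occurrences
"snow think false": 0 occurrences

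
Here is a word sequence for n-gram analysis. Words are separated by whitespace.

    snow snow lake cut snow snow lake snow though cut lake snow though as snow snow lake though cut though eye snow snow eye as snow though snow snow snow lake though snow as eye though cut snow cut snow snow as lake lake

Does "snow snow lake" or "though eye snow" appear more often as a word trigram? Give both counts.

"snow snow lake": 4 occurrences
"though eye snow": 1 occurrence

"snow snow lake" (4 vs 1)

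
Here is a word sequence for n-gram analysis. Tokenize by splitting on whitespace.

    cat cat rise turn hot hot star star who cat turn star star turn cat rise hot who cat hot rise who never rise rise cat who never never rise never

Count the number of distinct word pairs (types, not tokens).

25

31 tokens → 30 bigram windows in total.
Repeated bigrams (each contributes count−1 duplicates):
  cat rise: 2
  never rise: 2
  star star: 2
  who cat: 2
  who never: 2
5 duplicate windows → 30 − 5 = 25 distinct.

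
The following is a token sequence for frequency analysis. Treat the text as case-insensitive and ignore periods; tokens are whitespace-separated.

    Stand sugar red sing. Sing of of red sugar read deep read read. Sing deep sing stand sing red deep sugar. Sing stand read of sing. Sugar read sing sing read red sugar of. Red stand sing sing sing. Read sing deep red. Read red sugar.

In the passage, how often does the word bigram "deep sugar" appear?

1

Scanning the 45 overlapping bigram windows for "deep sugar":
  position 20–21: deep sugar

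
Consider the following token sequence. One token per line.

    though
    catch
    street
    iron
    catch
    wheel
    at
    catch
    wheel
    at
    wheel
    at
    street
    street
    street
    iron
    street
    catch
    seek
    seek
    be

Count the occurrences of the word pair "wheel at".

3

Scanning the 20 overlapping bigram windows for "wheel at":
  position 6–7: wheel at
  position 9–10: wheel at
  position 11–12: wheel at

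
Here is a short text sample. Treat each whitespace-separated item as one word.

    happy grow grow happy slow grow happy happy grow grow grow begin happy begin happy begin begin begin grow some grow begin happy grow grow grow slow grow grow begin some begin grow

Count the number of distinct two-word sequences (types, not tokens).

16

33 tokens → 32 bigram windows in total.
Repeated bigrams (each contributes count−1 duplicates):
  grow grow: 6
  begin happy: 3
  grow begin: 3
  happy grow: 3
  begin begin: 2
  begin grow: 2
  grow happy: 2
  happy begin: 2
  … (1 more repeated)
16 duplicate windows → 32 − 16 = 16 distinct.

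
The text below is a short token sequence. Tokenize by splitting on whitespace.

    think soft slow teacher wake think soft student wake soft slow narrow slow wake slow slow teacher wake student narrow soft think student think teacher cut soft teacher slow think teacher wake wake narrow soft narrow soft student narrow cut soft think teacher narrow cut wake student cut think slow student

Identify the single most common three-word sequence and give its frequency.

Trigram frequencies (highest first):
  slow teacher wake: 2
  think soft slow: 1
  soft slow teacher: 1
  teacher wake think: 1
  wake think soft: 1
  think soft student: 1
  … (42 more, each ≤ 1)

"slow teacher wake", 2 times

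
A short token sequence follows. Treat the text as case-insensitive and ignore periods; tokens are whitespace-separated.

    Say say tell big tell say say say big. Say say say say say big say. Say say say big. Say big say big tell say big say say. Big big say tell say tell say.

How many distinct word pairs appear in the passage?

8

36 tokens → 35 bigram windows in total.
Repeated bigrams (each contributes count−1 duplicates):
  say say: 11
  say big: 7
  big say: 6
  tell say: 4
  say tell: 3
  big tell: 2
27 duplicate windows → 35 − 27 = 8 distinct.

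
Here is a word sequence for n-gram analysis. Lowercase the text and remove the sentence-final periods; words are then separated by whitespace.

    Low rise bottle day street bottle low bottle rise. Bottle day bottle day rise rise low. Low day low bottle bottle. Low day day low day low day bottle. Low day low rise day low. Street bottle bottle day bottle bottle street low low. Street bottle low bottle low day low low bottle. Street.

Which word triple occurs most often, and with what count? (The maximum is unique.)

Trigram frequencies (highest first):
  low day low: 4
  bottle low day: 3
  rise bottle day: 2
  street bottle low: 2
  bottle low bottle: 2
  bottle day bottle: 2
  … (35 more, each ≤ 2)

"low day low", 4 times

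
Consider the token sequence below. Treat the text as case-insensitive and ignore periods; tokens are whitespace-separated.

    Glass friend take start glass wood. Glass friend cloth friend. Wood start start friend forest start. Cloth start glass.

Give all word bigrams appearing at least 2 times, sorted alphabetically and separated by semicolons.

Bigram counts meeting the condition (at least 2 times):
  glass friend: 2
  start glass: 2

glass friend; start glass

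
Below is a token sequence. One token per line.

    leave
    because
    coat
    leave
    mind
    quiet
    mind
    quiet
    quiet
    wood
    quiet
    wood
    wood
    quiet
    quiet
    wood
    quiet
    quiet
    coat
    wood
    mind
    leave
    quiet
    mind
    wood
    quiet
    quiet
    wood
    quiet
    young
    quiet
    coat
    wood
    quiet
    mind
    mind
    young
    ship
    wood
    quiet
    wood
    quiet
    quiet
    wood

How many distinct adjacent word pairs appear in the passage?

22

44 tokens → 43 bigram windows in total.
Repeated bigrams (each contributes count−1 duplicates):
  wood quiet: 8
  quiet wood: 6
  quiet quiet: 5
  quiet mind: 3
  coat wood: 2
  mind quiet: 2
  quiet coat: 2
21 duplicate windows → 43 − 21 = 22 distinct.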